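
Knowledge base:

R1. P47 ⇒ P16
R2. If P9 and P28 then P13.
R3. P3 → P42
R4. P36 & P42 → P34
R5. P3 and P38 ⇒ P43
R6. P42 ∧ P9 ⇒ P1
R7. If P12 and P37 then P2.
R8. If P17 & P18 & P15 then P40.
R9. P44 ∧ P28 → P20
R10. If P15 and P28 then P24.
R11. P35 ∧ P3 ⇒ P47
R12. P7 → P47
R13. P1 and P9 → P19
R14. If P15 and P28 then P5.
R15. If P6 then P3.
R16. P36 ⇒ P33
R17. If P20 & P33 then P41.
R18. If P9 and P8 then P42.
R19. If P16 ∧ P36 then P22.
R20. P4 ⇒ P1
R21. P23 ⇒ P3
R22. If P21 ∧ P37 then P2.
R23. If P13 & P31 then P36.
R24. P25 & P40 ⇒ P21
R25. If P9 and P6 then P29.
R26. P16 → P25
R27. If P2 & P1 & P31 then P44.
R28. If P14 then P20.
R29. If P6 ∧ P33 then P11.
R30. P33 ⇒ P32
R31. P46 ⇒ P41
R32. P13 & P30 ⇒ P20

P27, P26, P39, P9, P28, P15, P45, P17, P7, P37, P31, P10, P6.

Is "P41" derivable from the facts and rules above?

No

Forward chaining from the given facts derives: P13, P24, P47, P5, P3, P36, P29, P16, P42, P34, P1, P19, P33, P22, P25, P11, P32.
Rules concluding P41: R17 needs P20; R31 needs P46 — none of these are established.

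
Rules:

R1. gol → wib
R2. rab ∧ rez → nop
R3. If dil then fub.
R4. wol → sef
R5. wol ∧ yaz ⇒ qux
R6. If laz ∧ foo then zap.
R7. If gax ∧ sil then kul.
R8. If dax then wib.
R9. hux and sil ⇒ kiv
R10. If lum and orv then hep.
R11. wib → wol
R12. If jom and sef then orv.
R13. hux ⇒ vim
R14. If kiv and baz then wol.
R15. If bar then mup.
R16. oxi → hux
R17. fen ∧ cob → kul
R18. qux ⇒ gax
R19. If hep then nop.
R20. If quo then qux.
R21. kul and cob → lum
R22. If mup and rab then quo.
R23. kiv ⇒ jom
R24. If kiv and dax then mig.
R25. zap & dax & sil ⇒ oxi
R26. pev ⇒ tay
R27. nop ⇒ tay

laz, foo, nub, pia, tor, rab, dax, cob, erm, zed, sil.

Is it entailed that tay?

No

Forward chaining from the given facts derives: zap, wib, wol, oxi, sef, hux, kiv, vim, jom, mig, orv.
Rules concluding tay: R26 needs pev; R27 needs nop — none of these are established.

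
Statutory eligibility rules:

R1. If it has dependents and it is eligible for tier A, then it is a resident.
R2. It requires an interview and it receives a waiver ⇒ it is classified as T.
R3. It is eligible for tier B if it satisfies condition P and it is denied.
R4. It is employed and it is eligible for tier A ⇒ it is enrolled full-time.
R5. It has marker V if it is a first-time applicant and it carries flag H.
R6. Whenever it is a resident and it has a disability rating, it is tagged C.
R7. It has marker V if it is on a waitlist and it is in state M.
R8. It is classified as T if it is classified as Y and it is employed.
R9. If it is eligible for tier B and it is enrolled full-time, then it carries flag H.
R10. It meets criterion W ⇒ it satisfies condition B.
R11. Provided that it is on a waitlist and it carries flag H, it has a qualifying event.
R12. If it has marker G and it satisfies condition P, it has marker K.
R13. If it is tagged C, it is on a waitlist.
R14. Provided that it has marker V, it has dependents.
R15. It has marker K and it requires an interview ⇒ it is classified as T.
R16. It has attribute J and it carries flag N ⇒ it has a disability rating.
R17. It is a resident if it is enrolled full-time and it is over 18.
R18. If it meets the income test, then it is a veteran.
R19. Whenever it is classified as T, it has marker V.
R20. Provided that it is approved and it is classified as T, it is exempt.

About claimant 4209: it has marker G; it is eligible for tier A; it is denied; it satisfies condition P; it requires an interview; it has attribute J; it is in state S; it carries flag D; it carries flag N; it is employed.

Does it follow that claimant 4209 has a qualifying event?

Yes

By R3 (it satisfies condition P, it is denied): it is eligible for tier B.
By R4 (it is employed, it is eligible for tier A): it is enrolled full-time.
By R9 (it is eligible for tier B, it is enrolled full-time): it carries flag H.
By R12 (it has marker G, it satisfies condition P): it has marker K.
By R15 (it has marker K, it requires an interview): it is classified as T.
By R16 (it has attribute J, it carries flag N): it has a disability rating.
By R19 (it is classified as T): it has marker V.
By R14 (it has marker V): it has dependents.
By R1 (it has dependents, it is eligible for tier A): it is a resident.
By R6 (it is a resident, it has a disability rating): it is tagged C.
By R13 (it is tagged C): it is on a waitlist.
By R11 (it is on a waitlist, it carries flag H): it has a qualifying event.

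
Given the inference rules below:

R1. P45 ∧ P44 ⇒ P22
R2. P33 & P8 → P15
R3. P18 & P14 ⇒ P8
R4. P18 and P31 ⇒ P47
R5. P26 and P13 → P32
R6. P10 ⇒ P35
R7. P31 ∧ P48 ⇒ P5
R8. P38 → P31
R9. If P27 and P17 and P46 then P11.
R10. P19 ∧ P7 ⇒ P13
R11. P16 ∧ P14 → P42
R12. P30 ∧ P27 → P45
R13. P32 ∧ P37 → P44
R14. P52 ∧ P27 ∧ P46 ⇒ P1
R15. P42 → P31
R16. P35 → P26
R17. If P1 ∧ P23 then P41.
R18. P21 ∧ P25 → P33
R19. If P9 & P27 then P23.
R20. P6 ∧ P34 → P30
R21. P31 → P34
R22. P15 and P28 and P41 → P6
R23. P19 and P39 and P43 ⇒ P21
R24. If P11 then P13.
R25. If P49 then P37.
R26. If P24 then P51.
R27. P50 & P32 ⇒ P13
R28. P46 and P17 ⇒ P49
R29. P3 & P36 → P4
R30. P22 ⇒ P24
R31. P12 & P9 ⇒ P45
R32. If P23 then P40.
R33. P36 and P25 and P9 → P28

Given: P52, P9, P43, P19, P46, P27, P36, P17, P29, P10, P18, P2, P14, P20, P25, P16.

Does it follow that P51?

No

Forward chaining from the given facts derives: P8, P35, P11, P42, P1, P31, P26, P23, P34, P13, P49, P40, P28, P47, P32, P41, P37, P44.
The only rule concluding P51 is R26, which needs P24; that is never established.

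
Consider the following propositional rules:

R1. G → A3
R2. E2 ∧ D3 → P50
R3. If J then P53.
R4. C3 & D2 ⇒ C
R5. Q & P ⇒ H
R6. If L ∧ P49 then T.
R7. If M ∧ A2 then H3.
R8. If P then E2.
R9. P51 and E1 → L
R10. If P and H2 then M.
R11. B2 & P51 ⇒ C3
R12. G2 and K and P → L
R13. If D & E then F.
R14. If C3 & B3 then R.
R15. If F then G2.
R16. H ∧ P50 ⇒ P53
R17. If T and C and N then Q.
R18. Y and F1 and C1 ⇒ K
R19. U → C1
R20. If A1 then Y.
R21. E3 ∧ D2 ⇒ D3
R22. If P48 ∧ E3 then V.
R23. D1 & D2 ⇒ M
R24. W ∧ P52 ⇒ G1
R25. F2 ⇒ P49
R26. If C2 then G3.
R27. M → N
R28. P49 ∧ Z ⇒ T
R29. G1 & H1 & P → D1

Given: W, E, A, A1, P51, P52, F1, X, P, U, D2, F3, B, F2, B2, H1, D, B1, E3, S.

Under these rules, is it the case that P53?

Yes

E2  (by R8: P)
C3  (by R11: B2, P51)
F  (by R13: D, E)
G2  (by R15: F)
C1  (by R19: U)
Y  (by R20: A1)
D3  (by R21: E3, D2)
G1  (by R24: W, P52)
P49  (by R25: F2)
D1  (by R29: G1, H1, P)
P50  (by R2: E2, D3)
C  (by R4: C3, D2)
K  (by R18: Y, F1, C1)
M  (by R23: D1, D2)
N  (by R27: M)
L  (by R12: G2, K, P)
T  (by R6: L, P49)
Q  (by R17: T, C, N)
H  (by R5: Q, P)
P53  (by R16: H, P50)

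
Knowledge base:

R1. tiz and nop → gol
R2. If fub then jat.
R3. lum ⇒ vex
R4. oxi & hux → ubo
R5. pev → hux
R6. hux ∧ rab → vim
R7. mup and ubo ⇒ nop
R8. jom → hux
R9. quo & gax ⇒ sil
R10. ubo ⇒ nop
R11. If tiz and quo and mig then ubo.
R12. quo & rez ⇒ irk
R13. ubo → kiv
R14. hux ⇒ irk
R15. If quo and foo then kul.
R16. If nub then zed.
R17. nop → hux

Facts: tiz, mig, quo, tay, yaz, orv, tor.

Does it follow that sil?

No

Forward chaining from the given facts derives: ubo, kiv, nop, hux, gol, irk.
The only rule concluding sil is R9, which needs gax; that is never established.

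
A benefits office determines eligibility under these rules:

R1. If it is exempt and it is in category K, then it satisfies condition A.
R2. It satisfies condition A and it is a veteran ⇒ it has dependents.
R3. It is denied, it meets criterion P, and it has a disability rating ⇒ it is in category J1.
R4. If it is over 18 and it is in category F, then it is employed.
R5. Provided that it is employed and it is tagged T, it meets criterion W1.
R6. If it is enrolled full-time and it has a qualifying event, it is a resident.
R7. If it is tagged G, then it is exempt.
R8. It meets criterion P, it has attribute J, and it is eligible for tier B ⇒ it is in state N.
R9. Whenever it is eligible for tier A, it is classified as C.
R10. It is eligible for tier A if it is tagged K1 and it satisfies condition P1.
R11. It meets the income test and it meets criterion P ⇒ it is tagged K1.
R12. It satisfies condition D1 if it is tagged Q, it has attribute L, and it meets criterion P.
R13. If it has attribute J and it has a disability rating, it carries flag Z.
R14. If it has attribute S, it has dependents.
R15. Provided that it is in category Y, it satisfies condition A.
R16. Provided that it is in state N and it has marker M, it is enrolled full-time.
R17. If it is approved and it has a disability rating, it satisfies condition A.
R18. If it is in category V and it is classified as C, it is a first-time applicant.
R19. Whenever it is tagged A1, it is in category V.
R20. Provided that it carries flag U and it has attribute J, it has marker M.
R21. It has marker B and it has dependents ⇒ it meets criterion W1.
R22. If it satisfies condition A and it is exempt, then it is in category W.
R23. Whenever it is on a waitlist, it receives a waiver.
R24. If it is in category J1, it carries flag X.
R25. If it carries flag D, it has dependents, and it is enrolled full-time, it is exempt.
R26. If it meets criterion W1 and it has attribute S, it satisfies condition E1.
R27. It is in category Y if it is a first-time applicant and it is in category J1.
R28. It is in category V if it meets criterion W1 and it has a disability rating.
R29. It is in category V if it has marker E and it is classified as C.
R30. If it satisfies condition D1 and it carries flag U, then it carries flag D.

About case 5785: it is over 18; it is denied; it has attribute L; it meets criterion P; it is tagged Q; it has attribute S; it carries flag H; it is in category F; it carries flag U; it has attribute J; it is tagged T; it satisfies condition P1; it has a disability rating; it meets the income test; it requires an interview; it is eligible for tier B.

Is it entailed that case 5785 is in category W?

Yes

By R3 (it is denied, it meets criterion P, it has a disability rating): it is in category J1.
By R4 (it is over 18, it is in category F): it is employed.
By R5 (it is employed, it is tagged T): it meets criterion W1.
By R8 (it meets criterion P, it has attribute J, it is eligible for tier B): it is in state N.
By R11 (it meets the income test, it meets criterion P): it is tagged K1.
By R12 (it is tagged Q, it has attribute L, it meets criterion P): it satisfies condition D1.
By R14 (it has attribute S): it has dependents.
By R20 (it carries flag U, it has attribute J): it has marker M.
By R28 (it meets criterion W1, it has a disability rating): it is in category V.
By R30 (it satisfies condition D1, it carries flag U): it carries flag D.
By R10 (it is tagged K1, it satisfies condition P1): it is eligible for tier A.
By R16 (it is in state N, it has marker M): it is enrolled full-time.
By R25 (it carries flag D, it has dependents, it is enrolled full-time): it is exempt.
By R9 (it is eligible for tier A): it is classified as C.
By R18 (it is in category V, it is classified as C): it is a first-time applicant.
By R27 (it is a first-time applicant, it is in category J1): it is in category Y.
By R15 (it is in category Y): it satisfies condition A.
By R22 (it satisfies condition A, it is exempt): it is in category W.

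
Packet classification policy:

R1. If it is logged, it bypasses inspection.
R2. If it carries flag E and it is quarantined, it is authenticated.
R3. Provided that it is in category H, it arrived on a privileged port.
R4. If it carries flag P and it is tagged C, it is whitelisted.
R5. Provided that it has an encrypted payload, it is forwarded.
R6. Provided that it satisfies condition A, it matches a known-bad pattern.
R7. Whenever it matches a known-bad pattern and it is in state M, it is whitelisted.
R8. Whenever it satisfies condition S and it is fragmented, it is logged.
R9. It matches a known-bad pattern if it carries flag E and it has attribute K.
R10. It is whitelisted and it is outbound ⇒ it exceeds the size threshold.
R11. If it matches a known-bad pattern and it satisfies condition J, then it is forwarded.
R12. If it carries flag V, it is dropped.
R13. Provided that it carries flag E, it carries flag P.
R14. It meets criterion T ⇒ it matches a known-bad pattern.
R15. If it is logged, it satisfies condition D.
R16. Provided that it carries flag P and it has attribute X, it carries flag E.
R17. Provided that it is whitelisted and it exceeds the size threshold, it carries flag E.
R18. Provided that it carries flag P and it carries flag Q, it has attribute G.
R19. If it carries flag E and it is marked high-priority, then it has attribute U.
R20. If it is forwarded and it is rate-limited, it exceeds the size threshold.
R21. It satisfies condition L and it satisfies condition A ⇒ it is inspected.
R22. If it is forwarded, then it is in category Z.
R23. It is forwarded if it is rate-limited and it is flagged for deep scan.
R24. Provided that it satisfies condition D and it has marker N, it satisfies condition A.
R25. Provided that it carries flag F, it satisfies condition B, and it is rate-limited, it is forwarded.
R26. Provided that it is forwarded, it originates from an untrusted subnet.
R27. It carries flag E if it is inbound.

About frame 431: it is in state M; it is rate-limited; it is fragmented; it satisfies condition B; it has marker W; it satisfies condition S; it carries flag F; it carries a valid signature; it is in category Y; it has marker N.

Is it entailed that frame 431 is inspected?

No

Forward chaining from the given facts derives: is logged, satisfies condition D, satisfies condition A, is forwarded, originates from an untrusted subnet, bypasses inspection, matches a known-bad pattern, is whitelisted, exceeds the size threshold, is in category Z, carries flag E, carries flag P.
The only rule concluding "it is inspected" is R21, which needs "it satisfies condition L"; that is never established.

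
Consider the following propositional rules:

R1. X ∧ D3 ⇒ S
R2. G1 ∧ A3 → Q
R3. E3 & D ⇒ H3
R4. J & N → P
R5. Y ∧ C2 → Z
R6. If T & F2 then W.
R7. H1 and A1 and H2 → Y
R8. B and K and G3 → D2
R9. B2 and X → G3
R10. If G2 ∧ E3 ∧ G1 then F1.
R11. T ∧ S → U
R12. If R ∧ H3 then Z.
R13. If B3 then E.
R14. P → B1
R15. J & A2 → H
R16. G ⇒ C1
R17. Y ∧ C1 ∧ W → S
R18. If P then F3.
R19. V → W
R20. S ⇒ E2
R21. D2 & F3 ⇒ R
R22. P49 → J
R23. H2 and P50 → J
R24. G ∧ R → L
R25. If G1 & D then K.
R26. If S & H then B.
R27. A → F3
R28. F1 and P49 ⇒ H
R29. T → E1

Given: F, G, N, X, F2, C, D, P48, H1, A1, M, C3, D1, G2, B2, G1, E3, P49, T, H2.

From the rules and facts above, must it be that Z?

H3  (by R3: E3, D)
W  (by R6: T, F2)
Y  (by R7: H1, A1, H2)
G3  (by R9: B2, X)
F1  (by R10: G2, E3, G1)
C1  (by R16: G)
S  (by R17: Y, C1, W)
J  (by R22: P49)
K  (by R25: G1, D)
H  (by R28: F1, P49)
P  (by R4: J, N)
F3  (by R18: P)
B  (by R26: S, H)
D2  (by R8: B, K, G3)
R  (by R21: D2, F3)
Z  (by R12: R, H3)

Yes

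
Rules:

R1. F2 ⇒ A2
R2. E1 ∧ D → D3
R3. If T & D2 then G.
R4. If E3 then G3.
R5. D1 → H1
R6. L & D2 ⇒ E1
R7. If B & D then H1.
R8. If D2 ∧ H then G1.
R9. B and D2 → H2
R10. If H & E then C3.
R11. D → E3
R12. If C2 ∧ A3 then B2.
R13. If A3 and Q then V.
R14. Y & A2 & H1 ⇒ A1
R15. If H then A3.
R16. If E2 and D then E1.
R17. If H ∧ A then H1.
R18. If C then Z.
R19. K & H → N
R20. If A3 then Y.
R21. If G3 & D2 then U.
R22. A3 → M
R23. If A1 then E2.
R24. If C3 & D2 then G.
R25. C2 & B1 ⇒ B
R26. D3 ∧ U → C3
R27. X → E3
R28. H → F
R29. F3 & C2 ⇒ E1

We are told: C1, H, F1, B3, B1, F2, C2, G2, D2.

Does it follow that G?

No

Forward chaining from the given facts derives: A2, G1, A3, Y, M, B, F, H2, B2.
Rules concluding G: R3 needs T; R24 needs C3 — none of these are established.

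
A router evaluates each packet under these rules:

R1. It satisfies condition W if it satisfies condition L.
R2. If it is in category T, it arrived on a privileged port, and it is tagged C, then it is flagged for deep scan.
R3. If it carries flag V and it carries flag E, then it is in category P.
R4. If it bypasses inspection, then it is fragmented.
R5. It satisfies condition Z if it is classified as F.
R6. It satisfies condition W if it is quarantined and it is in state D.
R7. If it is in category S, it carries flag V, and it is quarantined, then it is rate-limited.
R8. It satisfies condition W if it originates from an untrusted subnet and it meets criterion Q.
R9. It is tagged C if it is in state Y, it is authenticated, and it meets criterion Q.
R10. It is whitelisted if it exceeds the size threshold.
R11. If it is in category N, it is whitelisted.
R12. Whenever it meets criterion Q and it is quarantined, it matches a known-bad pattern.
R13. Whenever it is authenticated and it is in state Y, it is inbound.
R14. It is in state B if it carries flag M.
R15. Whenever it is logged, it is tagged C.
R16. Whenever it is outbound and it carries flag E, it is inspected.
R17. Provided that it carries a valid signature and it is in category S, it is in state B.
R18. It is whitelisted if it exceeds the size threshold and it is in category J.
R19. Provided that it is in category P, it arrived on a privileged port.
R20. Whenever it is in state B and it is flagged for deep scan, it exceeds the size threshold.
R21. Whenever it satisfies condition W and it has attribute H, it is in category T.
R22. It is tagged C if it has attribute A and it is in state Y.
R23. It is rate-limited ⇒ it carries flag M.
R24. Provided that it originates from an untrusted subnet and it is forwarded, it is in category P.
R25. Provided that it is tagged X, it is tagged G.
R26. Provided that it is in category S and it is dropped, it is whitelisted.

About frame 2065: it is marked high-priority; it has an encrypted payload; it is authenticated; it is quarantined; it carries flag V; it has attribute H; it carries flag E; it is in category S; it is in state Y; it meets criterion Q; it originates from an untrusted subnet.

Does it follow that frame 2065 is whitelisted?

Yes

By R3 (it carries flag V, it carries flag E): it is in category P.
By R7 (it is in category S, it carries flag V, it is quarantined): it is rate-limited.
By R8 (it originates from an untrusted subnet, it meets criterion Q): it satisfies condition W.
By R9 (it is in state Y, it is authenticated, it meets criterion Q): it is tagged C.
By R19 (it is in category P): it arrived on a privileged port.
By R21 (it satisfies condition W, it has attribute H): it is in category T.
By R23 (it is rate-limited): it carries flag M.
By R2 (it is in category T, it arrived on a privileged port, it is tagged C): it is flagged for deep scan.
By R14 (it carries flag M): it is in state B.
By R20 (it is in state B, it is flagged for deep scan): it exceeds the size threshold.
By R10 (it exceeds the size threshold): it is whitelisted.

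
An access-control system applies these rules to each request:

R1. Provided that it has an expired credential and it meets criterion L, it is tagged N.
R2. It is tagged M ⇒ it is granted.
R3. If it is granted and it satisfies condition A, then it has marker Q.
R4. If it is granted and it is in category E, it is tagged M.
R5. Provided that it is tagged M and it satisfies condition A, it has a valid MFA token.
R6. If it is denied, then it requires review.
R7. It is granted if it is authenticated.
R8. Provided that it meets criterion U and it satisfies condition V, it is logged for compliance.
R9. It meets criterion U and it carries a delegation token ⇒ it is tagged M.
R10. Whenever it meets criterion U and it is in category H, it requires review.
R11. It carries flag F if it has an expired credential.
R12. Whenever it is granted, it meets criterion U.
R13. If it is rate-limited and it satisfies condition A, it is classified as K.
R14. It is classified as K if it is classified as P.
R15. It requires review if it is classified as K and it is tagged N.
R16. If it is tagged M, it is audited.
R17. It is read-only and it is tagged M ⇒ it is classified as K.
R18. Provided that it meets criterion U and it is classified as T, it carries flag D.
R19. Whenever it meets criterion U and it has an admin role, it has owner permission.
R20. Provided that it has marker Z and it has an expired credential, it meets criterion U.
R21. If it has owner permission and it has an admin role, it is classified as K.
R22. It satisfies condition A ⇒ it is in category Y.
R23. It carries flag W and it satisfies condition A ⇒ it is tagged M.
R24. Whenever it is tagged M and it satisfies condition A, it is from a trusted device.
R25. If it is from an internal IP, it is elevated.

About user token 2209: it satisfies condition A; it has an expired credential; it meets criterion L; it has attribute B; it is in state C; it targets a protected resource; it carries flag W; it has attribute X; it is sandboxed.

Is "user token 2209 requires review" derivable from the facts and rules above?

No

Forward chaining from the given facts derives: is tagged N, carries flag F, is in category Y, is tagged M, is from a trusted device, is granted, has marker Q, has a valid MFA token, meets criterion U, is audited.
Rules concluding "it requires review": R6 needs "it is denied"; R10 needs "it is in category H"; R15 needs "it is classified as K" — none of these are established.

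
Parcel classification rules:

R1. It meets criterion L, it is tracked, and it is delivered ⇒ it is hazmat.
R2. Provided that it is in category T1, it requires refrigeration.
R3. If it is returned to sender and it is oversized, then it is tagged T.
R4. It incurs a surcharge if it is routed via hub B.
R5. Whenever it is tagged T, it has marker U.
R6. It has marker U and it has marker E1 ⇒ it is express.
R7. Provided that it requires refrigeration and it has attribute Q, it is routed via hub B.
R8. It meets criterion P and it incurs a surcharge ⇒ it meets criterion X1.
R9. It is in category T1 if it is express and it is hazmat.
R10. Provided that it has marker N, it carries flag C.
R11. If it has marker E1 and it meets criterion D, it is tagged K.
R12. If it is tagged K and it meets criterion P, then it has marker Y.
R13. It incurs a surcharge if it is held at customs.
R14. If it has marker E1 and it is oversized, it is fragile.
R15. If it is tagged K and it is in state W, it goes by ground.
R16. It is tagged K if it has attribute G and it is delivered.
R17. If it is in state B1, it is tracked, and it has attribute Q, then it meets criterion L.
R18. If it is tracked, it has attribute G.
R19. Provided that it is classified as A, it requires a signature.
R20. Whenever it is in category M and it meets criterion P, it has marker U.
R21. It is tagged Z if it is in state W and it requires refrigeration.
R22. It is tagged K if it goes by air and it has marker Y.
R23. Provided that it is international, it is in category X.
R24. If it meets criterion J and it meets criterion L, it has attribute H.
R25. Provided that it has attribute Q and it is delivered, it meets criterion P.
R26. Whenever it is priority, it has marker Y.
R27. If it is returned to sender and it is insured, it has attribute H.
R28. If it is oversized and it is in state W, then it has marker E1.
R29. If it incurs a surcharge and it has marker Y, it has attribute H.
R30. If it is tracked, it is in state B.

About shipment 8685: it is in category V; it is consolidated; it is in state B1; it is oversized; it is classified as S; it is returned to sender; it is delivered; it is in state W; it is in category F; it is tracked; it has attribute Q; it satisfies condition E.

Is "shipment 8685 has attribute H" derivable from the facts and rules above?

Yes

By R3 (it is returned to sender, it is oversized): it is tagged T.
By R5 (it is tagged T): it has marker U.
By R17 (it is in state B1, it is tracked, it has attribute Q): it meets criterion L.
By R18 (it is tracked): it has attribute G.
By R25 (it has attribute Q, it is delivered): it meets criterion P.
By R28 (it is oversized, it is in state W): it has marker E1.
By R1 (it meets criterion L, it is tracked, it is delivered): it is hazmat.
By R6 (it has marker U, it has marker E1): it is express.
By R9 (it is express, it is hazmat): it is in category T1.
By R16 (it has attribute G, it is delivered): it is tagged K.
By R2 (it is in category T1): it requires refrigeration.
By R7 (it requires refrigeration, it has attribute Q): it is routed via hub B.
By R12 (it is tagged K, it meets criterion P): it has marker Y.
By R4 (it is routed via hub B): it incurs a surcharge.
By R29 (it incurs a surcharge, it has marker Y): it has attribute H.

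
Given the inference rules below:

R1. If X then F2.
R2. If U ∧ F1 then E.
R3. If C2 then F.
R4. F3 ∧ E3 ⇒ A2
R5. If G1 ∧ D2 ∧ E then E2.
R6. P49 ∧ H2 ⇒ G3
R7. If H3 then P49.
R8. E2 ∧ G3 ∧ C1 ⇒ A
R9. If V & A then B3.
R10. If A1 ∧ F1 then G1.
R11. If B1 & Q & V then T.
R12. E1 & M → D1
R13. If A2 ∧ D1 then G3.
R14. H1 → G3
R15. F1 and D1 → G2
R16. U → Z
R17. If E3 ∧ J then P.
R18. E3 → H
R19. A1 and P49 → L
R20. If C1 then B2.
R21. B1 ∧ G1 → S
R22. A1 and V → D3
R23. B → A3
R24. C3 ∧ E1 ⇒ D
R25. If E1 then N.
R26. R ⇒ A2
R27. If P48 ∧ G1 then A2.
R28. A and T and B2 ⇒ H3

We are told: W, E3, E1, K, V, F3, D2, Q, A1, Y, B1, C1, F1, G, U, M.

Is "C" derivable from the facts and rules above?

No

Forward chaining from the given facts derives: E, A2, G1, T, D1, G3, G2, Z, H, B2, S, D3, N, E2, A, B3, H3, P49, L.
No rule has C as its conclusion, and it is not among the given facts.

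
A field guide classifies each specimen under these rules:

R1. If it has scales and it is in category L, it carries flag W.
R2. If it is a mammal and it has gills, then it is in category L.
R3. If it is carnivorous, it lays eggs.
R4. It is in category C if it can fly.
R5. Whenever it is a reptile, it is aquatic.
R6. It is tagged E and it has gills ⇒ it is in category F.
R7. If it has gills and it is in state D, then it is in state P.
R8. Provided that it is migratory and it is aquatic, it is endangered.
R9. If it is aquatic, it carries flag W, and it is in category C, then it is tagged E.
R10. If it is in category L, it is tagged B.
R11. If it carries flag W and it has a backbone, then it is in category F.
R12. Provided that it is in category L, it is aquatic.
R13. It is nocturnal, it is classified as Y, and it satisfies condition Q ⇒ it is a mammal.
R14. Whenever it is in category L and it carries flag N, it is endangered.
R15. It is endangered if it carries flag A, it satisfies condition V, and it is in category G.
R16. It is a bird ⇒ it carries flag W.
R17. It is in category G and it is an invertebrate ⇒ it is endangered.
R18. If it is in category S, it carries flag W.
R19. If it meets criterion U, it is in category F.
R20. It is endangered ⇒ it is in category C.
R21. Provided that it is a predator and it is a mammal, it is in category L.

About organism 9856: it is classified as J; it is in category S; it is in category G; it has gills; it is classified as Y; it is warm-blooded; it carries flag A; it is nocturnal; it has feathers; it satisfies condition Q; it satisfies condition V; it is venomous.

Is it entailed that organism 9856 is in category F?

Yes

By R13 (it is nocturnal, it is classified as Y, it satisfies condition Q): it is a mammal.
By R15 (it carries flag A, it satisfies condition V, it is in category G): it is endangered.
By R18 (it is in category S): it carries flag W.
By R20 (it is endangered): it is in category C.
By R2 (it is a mammal, it has gills): it is in category L.
By R12 (it is in category L): it is aquatic.
By R9 (it is aquatic, it carries flag W, it is in category C): it is tagged E.
By R6 (it is tagged E, it has gills): it is in category F.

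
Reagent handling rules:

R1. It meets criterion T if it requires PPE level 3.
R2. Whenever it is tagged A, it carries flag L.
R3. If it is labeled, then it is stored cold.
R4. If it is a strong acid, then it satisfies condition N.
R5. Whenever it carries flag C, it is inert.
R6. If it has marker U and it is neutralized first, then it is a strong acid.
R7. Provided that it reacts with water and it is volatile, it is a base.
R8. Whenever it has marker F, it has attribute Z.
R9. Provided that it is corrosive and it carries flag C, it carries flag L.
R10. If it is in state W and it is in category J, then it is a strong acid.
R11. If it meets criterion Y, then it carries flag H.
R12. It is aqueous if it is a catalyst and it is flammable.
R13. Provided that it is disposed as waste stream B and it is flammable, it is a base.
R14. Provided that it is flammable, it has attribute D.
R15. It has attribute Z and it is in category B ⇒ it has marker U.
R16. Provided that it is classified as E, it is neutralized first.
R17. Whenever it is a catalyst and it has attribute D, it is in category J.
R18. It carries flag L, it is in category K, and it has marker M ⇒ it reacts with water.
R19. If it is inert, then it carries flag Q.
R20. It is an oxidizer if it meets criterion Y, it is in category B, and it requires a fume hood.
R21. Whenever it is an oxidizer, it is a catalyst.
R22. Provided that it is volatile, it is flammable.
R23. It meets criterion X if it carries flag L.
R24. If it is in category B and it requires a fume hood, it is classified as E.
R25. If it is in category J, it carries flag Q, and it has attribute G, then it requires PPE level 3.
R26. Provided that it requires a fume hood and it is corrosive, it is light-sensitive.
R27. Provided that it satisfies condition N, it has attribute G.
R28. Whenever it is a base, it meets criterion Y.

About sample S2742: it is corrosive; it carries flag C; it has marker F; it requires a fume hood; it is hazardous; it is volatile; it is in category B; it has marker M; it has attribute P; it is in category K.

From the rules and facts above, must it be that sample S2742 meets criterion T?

Yes

By R5 (it carries flag C): it is inert.
By R8 (it has marker F): it has attribute Z.
By R9 (it is corrosive, it carries flag C): it carries flag L.
By R15 (it has attribute Z, it is in category B): it has marker U.
By R18 (it carries flag L, it is in category K, it has marker M): it reacts with water.
By R19 (it is inert): it carries flag Q.
By R22 (it is volatile): it is flammable.
By R24 (it is in category B, it requires a fume hood): it is classified as E.
By R7 (it reacts with water, it is volatile): it is a base.
By R14 (it is flammable): it has attribute D.
By R16 (it is classified as E): it is neutralized first.
By R28 (it is a base): it meets criterion Y.
By R6 (it has marker U, it is neutralized first): it is a strong acid.
By R20 (it meets criterion Y, it is in category B, it requires a fume hood): it is an oxidizer.
By R21 (it is an oxidizer): it is a catalyst.
By R4 (it is a strong acid): it satisfies condition N.
By R17 (it is a catalyst, it has attribute D): it is in category J.
By R27 (it satisfies condition N): it has attribute G.
By R25 (it is in category J, it carries flag Q, it has attribute G): it requires PPE level 3.
By R1 (it requires PPE level 3): it meets criterion T.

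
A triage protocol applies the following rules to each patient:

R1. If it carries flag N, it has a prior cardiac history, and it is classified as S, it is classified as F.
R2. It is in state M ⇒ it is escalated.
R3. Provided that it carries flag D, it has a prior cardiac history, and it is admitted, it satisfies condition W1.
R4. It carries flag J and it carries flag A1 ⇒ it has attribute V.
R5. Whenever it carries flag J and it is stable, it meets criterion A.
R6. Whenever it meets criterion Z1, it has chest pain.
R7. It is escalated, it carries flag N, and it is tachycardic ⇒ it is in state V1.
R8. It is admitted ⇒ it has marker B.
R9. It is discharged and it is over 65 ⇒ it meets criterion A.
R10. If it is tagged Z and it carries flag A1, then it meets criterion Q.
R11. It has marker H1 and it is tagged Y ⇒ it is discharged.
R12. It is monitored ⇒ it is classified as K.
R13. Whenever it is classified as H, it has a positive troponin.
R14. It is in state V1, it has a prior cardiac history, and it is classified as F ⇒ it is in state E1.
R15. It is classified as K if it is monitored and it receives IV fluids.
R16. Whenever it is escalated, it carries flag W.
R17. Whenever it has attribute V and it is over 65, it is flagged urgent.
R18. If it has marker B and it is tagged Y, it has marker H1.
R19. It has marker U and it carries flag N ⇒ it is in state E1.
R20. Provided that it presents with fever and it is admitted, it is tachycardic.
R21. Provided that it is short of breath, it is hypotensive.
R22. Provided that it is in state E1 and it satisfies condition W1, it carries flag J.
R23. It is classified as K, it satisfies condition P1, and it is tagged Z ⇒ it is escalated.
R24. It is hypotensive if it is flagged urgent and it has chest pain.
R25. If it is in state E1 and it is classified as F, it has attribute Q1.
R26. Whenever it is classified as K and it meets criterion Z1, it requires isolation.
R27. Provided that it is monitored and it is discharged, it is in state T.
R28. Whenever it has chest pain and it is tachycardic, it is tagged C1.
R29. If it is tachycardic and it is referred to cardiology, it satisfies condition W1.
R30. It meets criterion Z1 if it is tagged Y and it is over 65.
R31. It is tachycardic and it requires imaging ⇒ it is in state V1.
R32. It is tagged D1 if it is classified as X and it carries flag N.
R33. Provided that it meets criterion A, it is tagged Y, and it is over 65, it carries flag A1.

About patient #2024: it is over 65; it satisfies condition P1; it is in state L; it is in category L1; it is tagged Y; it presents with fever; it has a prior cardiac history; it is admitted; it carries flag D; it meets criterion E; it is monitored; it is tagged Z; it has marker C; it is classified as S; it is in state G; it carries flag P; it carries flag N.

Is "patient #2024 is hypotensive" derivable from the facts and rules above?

By R1 (it carries flag N, it has a prior cardiac history, it is classified as S): it is classified as F.
By R3 (it carries flag D, it has a prior cardiac history, it is admitted): it satisfies condition W1.
By R8 (it is admitted): it has marker B.
By R12 (it is monitored): it is classified as K.
By R18 (it has marker B, it is tagged Y): it has marker H1.
By R20 (it presents with fever, it is admitted): it is tachycardic.
By R23 (it is classified as K, it satisfies condition P1, it is tagged Z): it is escalated.
By R30 (it is tagged Y, it is over 65): it meets criterion Z1.
By R6 (it meets criterion Z1): it has chest pain.
By R7 (it is escalated, it carries flag N, it is tachycardic): it is in state V1.
By R11 (it has marker H1, it is tagged Y): it is discharged.
By R14 (it is in state V1, it has a prior cardiac history, it is classified as F): it is in state E1.
By R22 (it is in state E1, it satisfies condition W1): it carries flag J.
By R9 (it is discharged, it is over 65): it meets criterion A.
By R33 (it meets criterion A, it is tagged Y, it is over 65): it carries flag A1.
By R4 (it carries flag J, it carries flag A1): it has attribute V.
By R17 (it has attribute V, it is over 65): it is flagged urgent.
By R24 (it is flagged urgent, it has chest pain): it is hypotensive.

Yes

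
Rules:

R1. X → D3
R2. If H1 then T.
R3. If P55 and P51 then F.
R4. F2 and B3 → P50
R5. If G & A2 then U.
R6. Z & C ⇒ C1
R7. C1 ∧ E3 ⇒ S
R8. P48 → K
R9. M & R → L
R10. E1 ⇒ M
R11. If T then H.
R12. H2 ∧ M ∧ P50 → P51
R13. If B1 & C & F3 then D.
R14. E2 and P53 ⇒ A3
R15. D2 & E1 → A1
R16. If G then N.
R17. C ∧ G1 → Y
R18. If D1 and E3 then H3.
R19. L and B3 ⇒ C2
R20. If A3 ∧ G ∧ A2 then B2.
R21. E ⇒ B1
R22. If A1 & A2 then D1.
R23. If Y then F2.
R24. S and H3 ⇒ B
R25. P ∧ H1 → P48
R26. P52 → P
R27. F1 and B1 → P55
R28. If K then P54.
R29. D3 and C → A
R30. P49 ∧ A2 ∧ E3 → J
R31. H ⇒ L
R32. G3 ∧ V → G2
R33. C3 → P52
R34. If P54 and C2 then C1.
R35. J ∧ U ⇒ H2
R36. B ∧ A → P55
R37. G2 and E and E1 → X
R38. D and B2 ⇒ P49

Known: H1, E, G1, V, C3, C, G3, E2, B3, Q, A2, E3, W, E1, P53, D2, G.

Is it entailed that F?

Forward chaining from the given facts derives: T, U, M, H, A3, A1, N, Y, B2, B1, D1, F2, L, G2, P52, X, D3, P50, H3, C2, P, A, P48, K, P54, C1, S, B, P55.
The only rule concluding F is R3, which needs P51; that is never established.

No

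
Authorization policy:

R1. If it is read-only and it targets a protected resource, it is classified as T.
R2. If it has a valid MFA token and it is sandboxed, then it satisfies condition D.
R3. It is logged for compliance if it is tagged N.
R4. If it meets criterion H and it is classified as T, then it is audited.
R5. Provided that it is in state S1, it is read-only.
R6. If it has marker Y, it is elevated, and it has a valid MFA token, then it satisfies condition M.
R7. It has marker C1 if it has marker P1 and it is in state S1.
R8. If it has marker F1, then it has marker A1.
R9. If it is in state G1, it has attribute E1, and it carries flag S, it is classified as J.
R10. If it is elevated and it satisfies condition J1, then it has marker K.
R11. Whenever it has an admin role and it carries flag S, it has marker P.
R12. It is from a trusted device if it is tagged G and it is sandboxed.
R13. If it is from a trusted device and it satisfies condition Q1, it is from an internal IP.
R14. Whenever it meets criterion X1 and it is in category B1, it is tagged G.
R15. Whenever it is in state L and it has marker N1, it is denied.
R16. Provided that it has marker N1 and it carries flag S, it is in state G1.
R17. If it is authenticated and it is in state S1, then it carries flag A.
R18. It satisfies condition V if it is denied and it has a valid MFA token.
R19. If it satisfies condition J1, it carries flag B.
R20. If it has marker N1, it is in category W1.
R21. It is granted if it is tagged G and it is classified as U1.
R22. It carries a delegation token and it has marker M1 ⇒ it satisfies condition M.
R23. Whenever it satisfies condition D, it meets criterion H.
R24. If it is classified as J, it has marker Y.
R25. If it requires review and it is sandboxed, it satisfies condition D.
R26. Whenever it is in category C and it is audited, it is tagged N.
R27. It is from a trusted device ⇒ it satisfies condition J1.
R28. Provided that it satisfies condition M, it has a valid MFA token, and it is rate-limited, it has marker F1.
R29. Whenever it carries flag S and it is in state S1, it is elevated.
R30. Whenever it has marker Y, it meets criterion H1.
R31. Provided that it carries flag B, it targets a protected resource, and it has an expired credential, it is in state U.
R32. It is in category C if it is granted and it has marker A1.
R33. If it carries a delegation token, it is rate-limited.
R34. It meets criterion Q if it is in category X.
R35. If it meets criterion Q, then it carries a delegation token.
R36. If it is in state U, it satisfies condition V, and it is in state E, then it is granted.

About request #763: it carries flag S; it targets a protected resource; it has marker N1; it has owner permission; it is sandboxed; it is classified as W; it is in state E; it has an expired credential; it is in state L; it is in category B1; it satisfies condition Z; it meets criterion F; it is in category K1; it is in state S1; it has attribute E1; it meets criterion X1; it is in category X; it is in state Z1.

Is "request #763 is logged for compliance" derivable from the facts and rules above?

No

Forward chaining from the given facts derives: is read-only, is tagged G, is denied, is in state G1, is in category W1, is elevated, meets criterion Q, carries a delegation token, is classified as T, is classified as J, is from a trusted device, has marker Y, satisfies condition J1, meets criterion H1, is rate-limited, has marker K, carries flag B, is in state U.
The only rule concluding "it is logged for compliance" is R3, which needs "it is tagged N"; that is never established.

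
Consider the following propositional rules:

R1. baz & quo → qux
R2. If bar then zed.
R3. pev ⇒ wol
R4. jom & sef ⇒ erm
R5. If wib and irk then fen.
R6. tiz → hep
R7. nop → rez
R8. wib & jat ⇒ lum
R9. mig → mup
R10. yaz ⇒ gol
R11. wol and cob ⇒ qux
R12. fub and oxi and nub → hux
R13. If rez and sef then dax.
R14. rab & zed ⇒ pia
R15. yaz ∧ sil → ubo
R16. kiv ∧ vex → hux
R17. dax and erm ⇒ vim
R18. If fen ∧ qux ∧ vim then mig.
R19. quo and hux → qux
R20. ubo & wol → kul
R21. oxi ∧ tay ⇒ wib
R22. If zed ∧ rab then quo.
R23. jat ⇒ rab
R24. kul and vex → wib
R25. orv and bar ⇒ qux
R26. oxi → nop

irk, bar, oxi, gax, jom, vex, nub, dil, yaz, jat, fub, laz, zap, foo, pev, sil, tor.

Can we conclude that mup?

Forward chaining from the given facts derives: zed, wol, gol, hux, ubo, kul, rab, wib, nop, fen, rez, lum, pia, quo, qux.
The only rule concluding mup is R9, which needs mig; that is never established.

No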